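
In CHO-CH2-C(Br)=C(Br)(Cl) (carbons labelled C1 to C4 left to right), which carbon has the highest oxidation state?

Each bond to a more electronegative atom (O, N, halogen) counts +1, each bond to a less electronegative atom (H, metal, B, Si) counts −1, and each C–C bond counts 0. Tallying each carbon:
C1: 1C, 1H, 2O → 0 − 1 + 2 = +1
C2: 2C, 2H → 0 − 2 = -2
C3: 3C, 1Br → 0 + 1 = +1
C4: 2C, 1Cl, 1Br → 0 + 1 + 1 = +2
The most oxidised carbon is C4 at +2.

C4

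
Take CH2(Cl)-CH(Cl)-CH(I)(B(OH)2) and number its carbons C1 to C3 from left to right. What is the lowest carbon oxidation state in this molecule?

-1

Bonds to more-electronegative neighbours contribute +1 each, bonds to H or metals contribute −1 each, and C–C bonds contribute 0. Tallying each carbon:
C1: 1C, 2H, 1Cl → 0 − 2 + 1 = -1
C2: 2C, 1H, 1Cl → 0 − 1 + 1 = 0
C3: 1C, 1H, 1I, 1B → 0 − 1 + 1 − 1 = -1
The lowest value is -1.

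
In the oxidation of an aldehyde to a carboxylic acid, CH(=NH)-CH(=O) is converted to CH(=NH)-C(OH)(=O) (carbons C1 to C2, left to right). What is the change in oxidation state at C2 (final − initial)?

Before: C2 has 1 bond to C, 1 bond to H, 2 bonds to O → oxidation state +1.
After: C2 has 1 bond to C, 3 bonds to O → oxidation state +3.
Δ = +3 − (+1) = +2, so this is an oxidation at C2.

+2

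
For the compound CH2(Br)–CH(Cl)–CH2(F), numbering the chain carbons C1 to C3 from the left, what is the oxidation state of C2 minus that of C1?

C2: 2C, 1H, 1Cl → 0 − 1 + 1 = 0
C1: 1C, 2H, 1Br → 0 − 2 + 1 = -1
Difference: 0 − (-1) = +1.

+1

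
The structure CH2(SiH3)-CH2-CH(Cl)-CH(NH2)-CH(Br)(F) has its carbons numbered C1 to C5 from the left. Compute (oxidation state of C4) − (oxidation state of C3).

C4: 2C, 1H, 1N → 0 − 1 + 1 = 0
C3: 2C, 1H, 1Cl → 0 − 1 + 1 = 0
Difference: 0 − (0) = 0.

0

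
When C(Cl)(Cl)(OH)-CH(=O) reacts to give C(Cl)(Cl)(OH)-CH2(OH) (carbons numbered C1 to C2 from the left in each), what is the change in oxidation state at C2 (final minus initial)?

-2

Before: C2 has 1 bond to C, 1 bond to H, 2 bonds to O → oxidation state +1.
After: C2 has 1 bond to C, 2 bonds to H, 1 bond to O → oxidation state -1.
Δ = -1 − (+1) = -2, so this is a reduction at C2.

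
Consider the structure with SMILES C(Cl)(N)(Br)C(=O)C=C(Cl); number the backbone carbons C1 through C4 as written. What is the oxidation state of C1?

Count +1 for every bond to an atom more electronegative than carbon and −1 for every bond to one less electronegative; C–C bonds are 0.
C1 has one bond to C (0), one bond to Cl (+1), one bond to N (+1), one bond to Br (+1).
Oxidation state = 0 + 1 + 1 + 1 = +3.

+3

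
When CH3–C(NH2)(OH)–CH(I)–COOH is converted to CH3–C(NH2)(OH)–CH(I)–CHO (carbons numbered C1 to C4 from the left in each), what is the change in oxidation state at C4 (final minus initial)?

Before: C4 has 1 bond to C, 3 bonds to O → oxidation state +3.
After: C4 has 1 bond to C, 1 bond to H, 2 bonds to O → oxidation state +1.
Δ = +1 − (+3) = -2, so this is a reduction at C4.

-2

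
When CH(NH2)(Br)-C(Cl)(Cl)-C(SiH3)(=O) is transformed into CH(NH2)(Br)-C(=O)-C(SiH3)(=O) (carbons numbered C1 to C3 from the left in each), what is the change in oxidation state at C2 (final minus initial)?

Before: C2 has 2 bonds to C, 2 bonds to Cl → oxidation state +2.
After: C2 has 2 bonds to C, 2 bonds to O → oxidation state +2.
Δ = +2 − (+2) = 0, so no net redox change at C2.

0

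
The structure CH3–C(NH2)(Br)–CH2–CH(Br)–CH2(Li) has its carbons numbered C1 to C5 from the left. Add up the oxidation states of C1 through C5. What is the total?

Bonds to more-electronegative neighbours contribute +1 each, bonds to H or metals contribute −1 each, and C–C bonds contribute 0. Tallying each carbon:
C1: 1C, 3H → 0 − 3 = -3
C2: 2C, 1N, 1Br → 0 + 1 + 1 = +2
C3: 2C, 2H → 0 − 2 = -2
C4: 2C, 1H, 1Br → 0 − 1 + 1 = 0
C5: 1C, 2H, 1Li → 0 − 2 − 1 = -3
Sum = -3 + 2 − 2 + 0 − 3 = -6.

-6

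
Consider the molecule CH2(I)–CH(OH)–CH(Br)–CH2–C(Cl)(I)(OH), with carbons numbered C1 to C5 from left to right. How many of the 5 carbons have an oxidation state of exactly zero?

Tallying each carbon's bonds:
C1: 1C, 2H, 1I → 0 − 2 + 1 = -1
C2: 2C, 1H, 1O → 0 − 1 + 1 = 0
C3: 2C, 1H, 1Br → 0 − 1 + 1 = 0
C4: 2C, 2H → 0 − 2 = -2
C5: 1C, 1O, 1Cl, 1I → 0 + 1 + 1 + 1 = +3
2 carbons (C2, C3) meet the condition.

2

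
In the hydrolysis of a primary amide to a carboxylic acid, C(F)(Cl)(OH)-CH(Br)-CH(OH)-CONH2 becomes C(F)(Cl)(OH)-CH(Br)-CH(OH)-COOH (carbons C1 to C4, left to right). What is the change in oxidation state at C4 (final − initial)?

Before: C4 has 1 bond to C, 2 bonds to O, 1 bond to N → oxidation state +3.
After: C4 has 1 bond to C, 3 bonds to O → oxidation state +3.
Δ = +3 − (+3) = 0, so no net redox change at C4.

0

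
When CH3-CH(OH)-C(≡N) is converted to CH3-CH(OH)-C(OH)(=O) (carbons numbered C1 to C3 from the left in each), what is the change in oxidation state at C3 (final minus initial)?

0

Before: C3 has 1 bond to C, 3 bonds to N → oxidation state +3.
After: C3 has 1 bond to C, 3 bonds to O → oxidation state +3.
Δ = +3 − (+3) = 0, so no net redox change at C3.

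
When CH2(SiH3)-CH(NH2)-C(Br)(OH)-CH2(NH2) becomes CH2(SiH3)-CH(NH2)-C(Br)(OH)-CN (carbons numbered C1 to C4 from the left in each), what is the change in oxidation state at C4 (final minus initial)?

+4

Before: C4 has 1 bond to C, 2 bonds to H, 1 bond to N → oxidation state -1.
After: C4 has 1 bond to C, 3 bonds to N → oxidation state +3.
Δ = +3 − (-1) = +4, so this is an oxidation at C4.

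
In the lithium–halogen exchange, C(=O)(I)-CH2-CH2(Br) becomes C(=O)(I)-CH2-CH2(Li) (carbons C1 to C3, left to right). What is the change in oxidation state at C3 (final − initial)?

Before: C3 has 1 bond to C, 2 bonds to H, 1 bond to Br → oxidation state -1.
After: C3 has 1 bond to C, 2 bonds to H, 1 bond to Li → oxidation state -3.
Δ = -3 − (-1) = -2, so this is a reduction at C3.

-2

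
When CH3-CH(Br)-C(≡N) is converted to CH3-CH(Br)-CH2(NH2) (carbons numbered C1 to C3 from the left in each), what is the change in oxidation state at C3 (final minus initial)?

-4

Before: C3 has 1 bond to C, 3 bonds to N → oxidation state +3.
After: C3 has 1 bond to C, 2 bonds to H, 1 bond to N → oxidation state -1.
Δ = -1 − (+3) = -4, so this is a reduction at C3.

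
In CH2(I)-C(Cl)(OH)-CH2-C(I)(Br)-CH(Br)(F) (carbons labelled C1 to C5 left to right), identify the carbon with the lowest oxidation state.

C3

Each bond to a more electronegative atom (O, N, halogen) counts +1, each bond to a less electronegative atom (H, metal, B, Si) counts −1, and each C–C bond counts 0. Tallying each carbon:
C1: 1C, 2H, 1I → 0 − 2 + 1 = -1
C2: 2C, 1O, 1Cl → 0 + 1 + 1 = +2
C3: 2C, 2H → 0 − 2 = -2
C4: 2C, 1Br, 1I → 0 + 1 + 1 = +2
C5: 1C, 1H, 1F, 1Br → 0 − 1 + 1 + 1 = +1
The most reduced carbon is C3 at -2.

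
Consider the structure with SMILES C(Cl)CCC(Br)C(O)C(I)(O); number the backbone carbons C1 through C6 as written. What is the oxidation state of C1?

-1

C1 has one bond to C (0), one bond to H (-1), one bond to H (-1), one bond to Cl (+1).
Oxidation state = 0 − 1 − 1 + 1 = -1.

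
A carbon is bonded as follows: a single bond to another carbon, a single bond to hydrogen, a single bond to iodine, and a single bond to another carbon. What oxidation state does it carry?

0

Each bond to a more electronegative atom (O, N, halogen) counts +1, each bond to a less electronegative atom (H, metal, B, Si) counts −1, and each C–C bond counts 0.
The carbon has one bond to C (0), one bond to C (0), one bond to I (+1), one bond to H (-1).
Oxidation state = 0 + 0 + 1 − 1 = 0.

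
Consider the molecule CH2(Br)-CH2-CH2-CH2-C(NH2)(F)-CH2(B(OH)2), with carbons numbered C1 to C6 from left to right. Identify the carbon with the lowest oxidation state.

C6

Assign +1 per bond to O/N/halogen, −1 per bond to H or an electropositive element, and 0 per bond to carbon. Tallying each carbon:
C1: 1C, 2H, 1Br → 0 − 2 + 1 = -1
C2: 2C, 2H → 0 − 2 = -2
C3: 2C, 2H → 0 − 2 = -2
C4: 2C, 2H → 0 − 2 = -2
C5: 2C, 1N, 1F → 0 + 1 + 1 = +2
C6: 1C, 2H, 1B → 0 − 2 − 1 = -3
The most reduced carbon is C6 at -3.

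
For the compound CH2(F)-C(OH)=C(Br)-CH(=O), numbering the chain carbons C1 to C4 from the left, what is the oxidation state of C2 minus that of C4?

C2: 3C, 1O → 0 + 1 = +1
C4: 1C, 1H, 2O → 0 − 1 + 2 = +1
Difference: +1 − (+1) = 0.

0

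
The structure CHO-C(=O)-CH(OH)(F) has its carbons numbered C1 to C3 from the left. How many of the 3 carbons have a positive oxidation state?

3

Bonds to more-electronegative neighbours contribute +1 each, bonds to H or metals contribute −1 each, and C–C bonds contribute 0. Tallying each carbon:
C1: 1C, 1H, 2O → 0 − 1 + 2 = +1
C2: 2C, 2O → 0 + 2 = +2
C3: 1C, 1H, 1O, 1F → 0 − 1 + 1 + 1 = +1
3 carbons (C1, C2, C3) meet the condition.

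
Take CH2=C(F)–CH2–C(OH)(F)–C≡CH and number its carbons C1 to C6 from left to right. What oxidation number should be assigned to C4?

+2

Bonds to more-electronegative neighbours contribute +1 each, bonds to H or metals contribute −1 each, and C–C bonds contribute 0.
C4 has one bond to C (0), one bond to C (0), one bond to O (+1), one bond to F (+1).
Oxidation state = 0 + 0 + 1 + 1 = +2.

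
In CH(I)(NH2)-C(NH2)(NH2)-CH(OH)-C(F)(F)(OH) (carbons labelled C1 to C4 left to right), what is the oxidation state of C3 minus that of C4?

C3: 2C, 1H, 1O → 0 − 1 + 1 = 0
C4: 1C, 1O, 2F → 0 + 1 + 2 = +3
Difference: 0 − (+3) = -3.

-3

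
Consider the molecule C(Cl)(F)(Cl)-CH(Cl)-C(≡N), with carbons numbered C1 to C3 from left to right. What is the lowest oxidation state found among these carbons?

Tallying each carbon's bonds:
C1: 1C, 1F, 2Cl → 0 + 1 + 2 = +3
C2: 2C, 1H, 1Cl → 0 − 1 + 1 = 0
C3: 1C, 3N → 0 + 3 = +3
The lowest value is 0.

0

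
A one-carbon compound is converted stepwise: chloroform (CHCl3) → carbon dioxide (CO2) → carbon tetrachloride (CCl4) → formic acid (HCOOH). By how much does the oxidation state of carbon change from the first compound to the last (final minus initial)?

Carbon oxidation states along the series — chloroform: +2, carbon dioxide: +4, carbon tetrachloride: +4, formic acid: +2.
Net change = +2 − (+2) = 0.

0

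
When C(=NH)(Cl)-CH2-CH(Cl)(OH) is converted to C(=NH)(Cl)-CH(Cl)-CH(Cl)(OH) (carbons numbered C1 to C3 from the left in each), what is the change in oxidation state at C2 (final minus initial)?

+2

Before: C2 has 2 bonds to C, 2 bonds to H → oxidation state -2.
After: C2 has 2 bonds to C, 1 bond to H, 1 bond to Cl → oxidation state 0.
Δ = 0 − (-2) = +2, so this is an oxidation at C2.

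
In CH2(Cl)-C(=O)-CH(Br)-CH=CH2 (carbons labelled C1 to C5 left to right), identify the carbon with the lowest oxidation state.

C5

Bonds to more-electronegative neighbours contribute +1 each, bonds to H or metals contribute −1 each, and C–C bonds contribute 0. Tallying each carbon:
C1: 1C, 2H, 1Cl → 0 − 2 + 1 = -1
C2: 2C, 2O → 0 + 2 = +2
C3: 2C, 1H, 1Br → 0 − 1 + 1 = 0
C4: 3C, 1H → 0 − 1 = -1
C5: 2C, 2H → 0 − 2 = -2
The most reduced carbon is C5 at -2.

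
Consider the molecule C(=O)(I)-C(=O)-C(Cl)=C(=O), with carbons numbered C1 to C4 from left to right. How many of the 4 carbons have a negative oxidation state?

Tallying each carbon's bonds:
C1: 1C, 2O, 1I → 0 + 2 + 1 = +3
C2: 2C, 2O → 0 + 2 = +2
C3: 3C, 1Cl → 0 + 1 = +1
C4: 2C, 2O → 0 + 2 = +2
0 carbons meet the condition.

0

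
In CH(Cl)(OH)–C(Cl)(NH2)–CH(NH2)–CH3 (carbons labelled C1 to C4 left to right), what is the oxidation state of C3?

0

C3 has one bond to C (0), one bond to C (0), one bond to N (+1), one bond to H (-1).
Oxidation state = 0 + 0 + 1 − 1 = 0.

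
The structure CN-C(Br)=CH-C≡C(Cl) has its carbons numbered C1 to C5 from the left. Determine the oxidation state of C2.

+1

C2 has one bond to C (0), a double bond to C (2×0 = 0), one bond to Br (+1).
Oxidation state = 0 + 0 + 1 = +1.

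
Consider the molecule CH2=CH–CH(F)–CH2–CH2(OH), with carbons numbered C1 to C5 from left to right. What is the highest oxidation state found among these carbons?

Tallying each carbon's bonds:
C1: 2C, 2H → 0 − 2 = -2
C2: 3C, 1H → 0 − 1 = -1
C3: 2C, 1H, 1F → 0 − 1 + 1 = 0
C4: 2C, 2H → 0 − 2 = -2
C5: 1C, 2H, 1O → 0 − 2 + 1 = -1
The highest value is 0.

0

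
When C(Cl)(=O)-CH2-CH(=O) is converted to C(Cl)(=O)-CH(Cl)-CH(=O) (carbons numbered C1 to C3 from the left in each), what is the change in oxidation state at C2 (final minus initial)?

+2

Before: C2 has 2 bonds to C, 2 bonds to H → oxidation state -2.
After: C2 has 2 bonds to C, 1 bond to H, 1 bond to Cl → oxidation state 0.
Δ = 0 − (-2) = +2, so this is an oxidation at C2.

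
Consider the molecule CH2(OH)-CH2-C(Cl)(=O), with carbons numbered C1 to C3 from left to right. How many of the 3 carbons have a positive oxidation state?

Tallying each carbon's bonds:
C1: 1C, 2H, 1O → 0 − 2 + 1 = -1
C2: 2C, 2H → 0 − 2 = -2
C3: 1C, 2O, 1Cl → 0 + 2 + 1 = +3
1 carbon (C3) meets the condition.

1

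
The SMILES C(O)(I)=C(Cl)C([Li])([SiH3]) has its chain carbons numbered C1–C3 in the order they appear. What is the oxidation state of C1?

C1 has a double bond to C (2×0 = 0), one bond to O (+1), one bond to I (+1).
Oxidation state = 0 + 1 + 1 = +2.

+2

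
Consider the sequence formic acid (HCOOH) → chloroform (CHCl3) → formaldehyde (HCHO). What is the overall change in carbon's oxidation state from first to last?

Carbon oxidation states along the series — formic acid: +2, chloroform: +2, formaldehyde: 0.
Net change = 0 − (+2) = -2.

-2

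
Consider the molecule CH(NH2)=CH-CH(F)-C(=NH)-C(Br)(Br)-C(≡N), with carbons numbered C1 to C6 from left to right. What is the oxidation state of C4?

+2

Each bond to a more electronegative atom (O, N, halogen) counts +1, each bond to a less electronegative atom (H, metal, B, Si) counts −1, and each C–C bond counts 0.
C4 has one bond to C (0), one bond to C (0), a double bond to N (2×+1 = +2).
Oxidation state = 0 + 0 + 2 = +2.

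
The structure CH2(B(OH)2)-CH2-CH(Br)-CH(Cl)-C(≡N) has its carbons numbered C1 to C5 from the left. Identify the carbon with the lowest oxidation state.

C1

Each bond to a more electronegative atom (O, N, halogen) counts +1, each bond to a less electronegative atom (H, metal, B, Si) counts −1, and each C–C bond counts 0. Tallying each carbon:
C1: 1C, 2H, 1B → 0 − 2 − 1 = -3
C2: 2C, 2H → 0 − 2 = -2
C3: 2C, 1H, 1Br → 0 − 1 + 1 = 0
C4: 2C, 1H, 1Cl → 0 − 1 + 1 = 0
C5: 1C, 3N → 0 + 3 = +3
The most reduced carbon is C1 at -3.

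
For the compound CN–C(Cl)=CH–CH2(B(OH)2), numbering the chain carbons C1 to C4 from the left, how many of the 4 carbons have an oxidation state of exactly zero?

Tallying each carbon's bonds:
C1: 1C, 3N → 0 + 3 = +3
C2: 3C, 1Cl → 0 + 1 = +1
C3: 3C, 1H → 0 − 1 = -1
C4: 1C, 2H, 1B → 0 − 2 − 1 = -3
0 carbons meet the condition.

0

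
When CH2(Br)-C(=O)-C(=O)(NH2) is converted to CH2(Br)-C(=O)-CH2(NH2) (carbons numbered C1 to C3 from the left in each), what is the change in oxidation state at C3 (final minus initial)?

Before: C3 has 1 bond to C, 2 bonds to O, 1 bond to N → oxidation state +3.
After: C3 has 1 bond to C, 2 bonds to H, 1 bond to N → oxidation state -1.
Δ = -1 − (+3) = -4, so this is a reduction at C3.

-4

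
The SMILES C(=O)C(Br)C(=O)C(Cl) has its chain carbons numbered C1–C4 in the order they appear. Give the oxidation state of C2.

0

C2 has one bond to C (0), one bond to C (0), one bond to H (-1), one bond to Br (+1).
Oxidation state = 0 + 0 − 1 + 1 = 0.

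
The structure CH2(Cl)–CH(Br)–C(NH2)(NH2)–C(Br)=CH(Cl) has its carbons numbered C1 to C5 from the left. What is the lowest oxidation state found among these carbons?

-1

Tallying each carbon's bonds:
C1: 1C, 2H, 1Cl → 0 − 2 + 1 = -1
C2: 2C, 1H, 1Br → 0 − 1 + 1 = 0
C3: 2C, 2N → 0 + 2 = +2
C4: 3C, 1Br → 0 + 1 = +1
C5: 2C, 1H, 1Cl → 0 − 1 + 1 = 0
The lowest value is -1.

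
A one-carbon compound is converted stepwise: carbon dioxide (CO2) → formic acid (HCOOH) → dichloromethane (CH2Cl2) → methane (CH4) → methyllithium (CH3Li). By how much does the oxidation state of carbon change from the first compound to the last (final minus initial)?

Carbon oxidation states along the series — carbon dioxide: +4, formic acid: +2, dichloromethane: 0, methane: -4, methyllithium: -4.
Net change = -4 − (+4) = -8.

-8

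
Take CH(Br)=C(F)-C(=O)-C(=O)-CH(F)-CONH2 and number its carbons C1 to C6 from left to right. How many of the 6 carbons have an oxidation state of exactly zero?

Tallying each carbon's bonds:
C1: 2C, 1H, 1Br → 0 − 1 + 1 = 0
C2: 3C, 1F → 0 + 1 = +1
C3: 2C, 2O → 0 + 2 = +2
C4: 2C, 2O → 0 + 2 = +2
C5: 2C, 1H, 1F → 0 − 1 + 1 = 0
C6: 1C, 2O, 1N → 0 + 2 + 1 = +3
2 carbons (C1, C5) meet the condition.

2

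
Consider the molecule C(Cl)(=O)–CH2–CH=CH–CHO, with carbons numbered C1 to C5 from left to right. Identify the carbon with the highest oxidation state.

C1

Assign +1 per bond to O/N/halogen, −1 per bond to H or an electropositive element, and 0 per bond to carbon. Tallying each carbon:
C1: 1C, 2O, 1Cl → 0 + 2 + 1 = +3
C2: 2C, 2H → 0 − 2 = -2
C3: 3C, 1H → 0 − 1 = -1
C4: 3C, 1H → 0 − 1 = -1
C5: 1C, 1H, 2O → 0 − 1 + 2 = +1
The most oxidised carbon is C1 at +3.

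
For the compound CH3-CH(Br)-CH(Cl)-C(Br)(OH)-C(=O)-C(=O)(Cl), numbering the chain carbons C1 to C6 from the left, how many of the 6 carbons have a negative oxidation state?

Each bond to a more electronegative atom (O, N, halogen) counts +1, each bond to a less electronegative atom (H, metal, B, Si) counts −1, and each C–C bond counts 0. Tallying each carbon:
C1: 1C, 3H → 0 − 3 = -3
C2: 2C, 1H, 1Br → 0 − 1 + 1 = 0
C3: 2C, 1H, 1Cl → 0 − 1 + 1 = 0
C4: 2C, 1O, 1Br → 0 + 1 + 1 = +2
C5: 2C, 2O → 0 + 2 = +2
C6: 1C, 2O, 1Cl → 0 + 2 + 1 = +3
1 carbon (C1) meets the condition.

1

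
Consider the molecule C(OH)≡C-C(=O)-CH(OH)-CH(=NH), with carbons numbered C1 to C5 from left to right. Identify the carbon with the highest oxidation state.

Assign +1 per bond to O/N/halogen, −1 per bond to H or an electropositive element, and 0 per bond to carbon. Tallying each carbon:
C1: 3C, 1O → 0 + 1 = +1
C2: 4C → 0 = 0
C3: 2C, 2O → 0 + 2 = +2
C4: 2C, 1H, 1O → 0 − 1 + 1 = 0
C5: 1C, 1H, 2N → 0 − 1 + 2 = +1
The most oxidised carbon is C3 at +2.

C3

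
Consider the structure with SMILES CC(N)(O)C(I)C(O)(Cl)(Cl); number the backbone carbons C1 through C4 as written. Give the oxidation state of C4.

Bonds to more-electronegative neighbours contribute +1 each, bonds to H or metals contribute −1 each, and C–C bonds contribute 0.
C4 has one bond to C (0), one bond to O (+1), one bond to Cl (+1), one bond to Cl (+1).
Oxidation state = 0 + 1 + 1 + 1 = +3.

+3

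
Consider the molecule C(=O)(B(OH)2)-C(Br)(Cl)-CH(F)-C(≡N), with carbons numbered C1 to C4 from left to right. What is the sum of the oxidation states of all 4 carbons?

+6

Count +1 for every bond to an atom more electronegative than carbon and −1 for every bond to one less electronegative; C–C bonds are 0. Tallying each carbon:
C1: 1C, 2O, 1B → 0 + 2 − 1 = +1
C2: 2C, 1Cl, 1Br → 0 + 1 + 1 = +2
C3: 2C, 1H, 1F → 0 − 1 + 1 = 0
C4: 1C, 3N → 0 + 3 = +3
Sum = +1 + 2 + 0 + 3 = +6.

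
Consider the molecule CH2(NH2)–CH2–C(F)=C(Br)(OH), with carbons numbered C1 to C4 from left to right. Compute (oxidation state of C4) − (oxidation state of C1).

C4: 2C, 1O, 1Br → 0 + 1 + 1 = +2
C1: 1C, 2H, 1N → 0 − 2 + 1 = -1
Difference: +2 − (-1) = +3.

+3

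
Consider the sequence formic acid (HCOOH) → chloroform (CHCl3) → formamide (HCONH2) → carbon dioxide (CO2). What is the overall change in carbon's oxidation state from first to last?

Carbon oxidation states along the series — formic acid: +2, chloroform: +2, formamide: +2, carbon dioxide: +4.
Net change = +4 − (+2) = +2.

+2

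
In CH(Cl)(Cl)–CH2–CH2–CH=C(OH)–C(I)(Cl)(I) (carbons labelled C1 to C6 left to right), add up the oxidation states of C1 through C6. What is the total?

0

Assign +1 per bond to O/N/halogen, −1 per bond to H or an electropositive element, and 0 per bond to carbon. Tallying each carbon:
C1: 1C, 1H, 2Cl → 0 − 1 + 2 = +1
C2: 2C, 2H → 0 − 2 = -2
C3: 2C, 2H → 0 − 2 = -2
C4: 3C, 1H → 0 − 1 = -1
C5: 3C, 1O → 0 + 1 = +1
C6: 1C, 1Cl, 2I → 0 + 1 + 2 = +3
Sum = +1 − 2 − 2 − 1 + 1 + 3 = 0.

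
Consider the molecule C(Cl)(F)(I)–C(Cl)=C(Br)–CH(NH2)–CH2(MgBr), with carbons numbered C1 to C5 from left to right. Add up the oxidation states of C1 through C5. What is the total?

Tallying each carbon's bonds:
C1: 1C, 1F, 1Cl, 1I → 0 + 1 + 1 + 1 = +3
C2: 3C, 1Cl → 0 + 1 = +1
C3: 3C, 1Br → 0 + 1 = +1
C4: 2C, 1H, 1N → 0 − 1 + 1 = 0
C5: 1C, 2H, 1Mg → 0 − 2 − 1 = -3
Sum = +3 + 1 + 1 + 0 − 3 = +2.

+2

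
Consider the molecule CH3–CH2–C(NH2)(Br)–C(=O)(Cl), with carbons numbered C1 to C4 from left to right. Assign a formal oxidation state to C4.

Assign +1 per bond to O/N/halogen, −1 per bond to H or an electropositive element, and 0 per bond to carbon.
C4 has one bond to C (0), a double bond to O (2×+1 = +2), one bond to Cl (+1).
Oxidation state = 0 + 2 + 1 = +3.

+3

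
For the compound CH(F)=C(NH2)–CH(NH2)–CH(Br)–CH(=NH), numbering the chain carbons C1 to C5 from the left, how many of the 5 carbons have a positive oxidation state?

2

Bonds to more-electronegative neighbours contribute +1 each, bonds to H or metals contribute −1 each, and C–C bonds contribute 0. Tallying each carbon:
C1: 2C, 1H, 1F → 0 − 1 + 1 = 0
C2: 3C, 1N → 0 + 1 = +1
C3: 2C, 1H, 1N → 0 − 1 + 1 = 0
C4: 2C, 1H, 1Br → 0 − 1 + 1 = 0
C5: 1C, 1H, 2N → 0 − 1 + 2 = +1
2 carbons (C2, C5) meet the condition.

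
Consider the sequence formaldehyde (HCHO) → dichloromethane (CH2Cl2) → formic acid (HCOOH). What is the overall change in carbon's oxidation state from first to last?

+2

Carbon oxidation states along the series — formaldehyde: 0, dichloromethane: 0, formic acid: +2.
Net change = +2 − (0) = +2.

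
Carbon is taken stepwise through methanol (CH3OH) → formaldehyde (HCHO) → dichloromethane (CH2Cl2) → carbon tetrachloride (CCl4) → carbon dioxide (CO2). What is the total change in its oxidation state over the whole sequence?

+6

Carbon oxidation states along the series — methanol: -2, formaldehyde: 0, dichloromethane: 0, carbon tetrachloride: +4, carbon dioxide: +4.
Net change = +4 − (-2) = +6.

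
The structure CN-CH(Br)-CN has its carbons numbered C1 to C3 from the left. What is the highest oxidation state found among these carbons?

Tallying each carbon's bonds:
C1: 1C, 3N → 0 + 3 = +3
C2: 2C, 1H, 1Br → 0 − 1 + 1 = 0
C3: 1C, 3N → 0 + 3 = +3
The highest value is +3.

+3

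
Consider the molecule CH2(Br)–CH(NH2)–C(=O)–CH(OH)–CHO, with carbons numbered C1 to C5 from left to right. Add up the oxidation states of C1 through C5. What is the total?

+2

Tallying each carbon's bonds:
C1: 1C, 2H, 1Br → 0 − 2 + 1 = -1
C2: 2C, 1H, 1N → 0 − 1 + 1 = 0
C3: 2C, 2O → 0 + 2 = +2
C4: 2C, 1H, 1O → 0 − 1 + 1 = 0
C5: 1C, 1H, 2O → 0 − 1 + 2 = +1
Sum = -1 + 0 + 2 + 0 + 1 = +2.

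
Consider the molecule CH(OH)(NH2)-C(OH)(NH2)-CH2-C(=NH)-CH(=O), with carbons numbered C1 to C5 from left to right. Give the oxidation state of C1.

C1 has one bond to C (0), one bond to H (-1), one bond to O (+1), one bond to N (+1).
Oxidation state = 0 − 1 + 1 + 1 = +1.

+1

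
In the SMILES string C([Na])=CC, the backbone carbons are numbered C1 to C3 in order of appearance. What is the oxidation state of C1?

Count +1 for every bond to an atom more electronegative than carbon and −1 for every bond to one less electronegative; C–C bonds are 0.
C1 has a double bond to C (2×0 = 0), one bond to H (-1), one bond to Na (-1).
Oxidation state = 0 − 1 − 1 = -2.

-2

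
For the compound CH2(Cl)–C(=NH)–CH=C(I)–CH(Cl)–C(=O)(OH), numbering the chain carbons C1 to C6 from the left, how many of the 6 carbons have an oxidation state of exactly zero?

1

Tallying each carbon's bonds:
C1: 1C, 2H, 1Cl → 0 − 2 + 1 = -1
C2: 2C, 2N → 0 + 2 = +2
C3: 3C, 1H → 0 − 1 = -1
C4: 3C, 1I → 0 + 1 = +1
C5: 2C, 1H, 1Cl → 0 − 1 + 1 = 0
C6: 1C, 3O → 0 + 3 = +3
1 carbon (C5) meets the condition.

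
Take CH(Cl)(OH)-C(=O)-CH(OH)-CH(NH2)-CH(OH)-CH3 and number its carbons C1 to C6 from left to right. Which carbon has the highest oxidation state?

Assign +1 per bond to O/N/halogen, −1 per bond to H or an electropositive element, and 0 per bond to carbon. Tallying each carbon:
C1: 1C, 1H, 1O, 1Cl → 0 − 1 + 1 + 1 = +1
C2: 2C, 2O → 0 + 2 = +2
C3: 2C, 1H, 1O → 0 − 1 + 1 = 0
C4: 2C, 1H, 1N → 0 − 1 + 1 = 0
C5: 2C, 1H, 1O → 0 − 1 + 1 = 0
C6: 1C, 3H → 0 − 3 = -3
The most oxidised carbon is C2 at +2.

C2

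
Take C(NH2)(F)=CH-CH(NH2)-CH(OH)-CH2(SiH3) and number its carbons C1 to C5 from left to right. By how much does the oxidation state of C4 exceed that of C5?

+3

C4: 2C, 1H, 1O → 0 − 1 + 1 = 0
C5: 1C, 2H, 1Si → 0 − 2 − 1 = -3
Difference: 0 − (-3) = +3.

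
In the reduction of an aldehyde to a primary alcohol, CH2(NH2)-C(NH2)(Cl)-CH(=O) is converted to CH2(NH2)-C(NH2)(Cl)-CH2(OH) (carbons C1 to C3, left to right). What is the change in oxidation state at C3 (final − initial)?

Before: C3 has 1 bond to C, 1 bond to H, 2 bonds to O → oxidation state +1.
After: C3 has 1 bond to C, 2 bonds to H, 1 bond to O → oxidation state -1.
Δ = -1 − (+1) = -2, so this is a reduction at C3.

-2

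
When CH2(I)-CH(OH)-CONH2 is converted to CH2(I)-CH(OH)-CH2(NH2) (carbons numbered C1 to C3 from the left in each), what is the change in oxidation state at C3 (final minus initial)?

-4

Before: C3 has 1 bond to C, 2 bonds to O, 1 bond to N → oxidation state +3.
After: C3 has 1 bond to C, 2 bonds to H, 1 bond to N → oxidation state -1.
Δ = -1 − (+3) = -4, so this is a reduction at C3.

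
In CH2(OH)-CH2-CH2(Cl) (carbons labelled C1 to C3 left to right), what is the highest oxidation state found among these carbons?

-1

Tallying each carbon's bonds:
C1: 1C, 2H, 1O → 0 − 2 + 1 = -1
C2: 2C, 2H → 0 − 2 = -2
C3: 1C, 2H, 1Cl → 0 − 2 + 1 = -1
The highest value is -1.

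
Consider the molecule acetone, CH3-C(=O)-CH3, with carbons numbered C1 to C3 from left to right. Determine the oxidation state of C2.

Each bond to a more electronegative atom (O, N, halogen) counts +1, each bond to a less electronegative atom (H, metal, B, Si) counts −1, and each C–C bond counts 0.
C2 has a double bond to O (2×+1 = +2), one bond to C (0), one bond to C (0).
Oxidation state = +2 + 0 + 0 = +2.

+2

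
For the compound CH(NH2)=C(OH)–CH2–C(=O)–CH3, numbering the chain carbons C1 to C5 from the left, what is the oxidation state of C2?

+1

C2 has a double bond to C (2×0 = 0), one bond to C (0), one bond to O (+1).
Oxidation state = 0 + 0 + 1 = +1.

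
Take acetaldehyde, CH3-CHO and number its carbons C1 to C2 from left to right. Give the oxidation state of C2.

+1

Assign +1 per bond to O/N/halogen, −1 per bond to H or an electropositive element, and 0 per bond to carbon.
C2 has one bond to H (-1), a double bond to O (2×+1 = +2), one bond to C (0).
Oxidation state = -1 + 2 + 0 = +1.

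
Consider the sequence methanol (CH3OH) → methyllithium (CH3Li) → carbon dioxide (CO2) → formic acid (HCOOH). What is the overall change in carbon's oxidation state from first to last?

+4

Carbon oxidation states along the series — methanol: -2, methyllithium: -4, carbon dioxide: +4, formic acid: +2.
Net change = +2 − (-2) = +4.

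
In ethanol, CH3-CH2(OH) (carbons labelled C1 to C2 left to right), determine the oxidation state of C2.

-1

Bonds to more-electronegative neighbours contribute +1 each, bonds to H or metals contribute −1 each, and C–C bonds contribute 0.
C2 has one bond to H (-1), one bond to H (-1), one bond to O (+1), one bond to C (0).
Oxidation state = -1 − 1 + 1 + 0 = -1.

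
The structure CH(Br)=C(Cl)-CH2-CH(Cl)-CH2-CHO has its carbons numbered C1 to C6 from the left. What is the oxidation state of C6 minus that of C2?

0

C6: 1C, 1H, 2O → 0 − 1 + 2 = +1
C2: 3C, 1Cl → 0 + 1 = +1
Difference: +1 − (+1) = 0.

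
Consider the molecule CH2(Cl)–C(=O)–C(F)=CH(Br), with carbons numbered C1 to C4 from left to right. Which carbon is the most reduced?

Tallying each carbon's bonds:
C1: 1C, 2H, 1Cl → 0 − 2 + 1 = -1
C2: 2C, 2O → 0 + 2 = +2
C3: 3C, 1F → 0 + 1 = +1
C4: 2C, 1H, 1Br → 0 − 1 + 1 = 0
The most reduced carbon is C1 at -1.

C1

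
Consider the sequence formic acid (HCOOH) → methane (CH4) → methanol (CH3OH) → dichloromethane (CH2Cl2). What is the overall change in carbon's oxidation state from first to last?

Carbon oxidation states along the series — formic acid: +2, methane: -4, methanol: -2, dichloromethane: 0.
Net change = 0 − (+2) = -2.

-2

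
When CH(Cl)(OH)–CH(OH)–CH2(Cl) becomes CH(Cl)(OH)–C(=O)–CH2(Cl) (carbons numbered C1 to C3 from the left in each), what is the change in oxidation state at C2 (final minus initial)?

Before: C2 has 2 bonds to C, 1 bond to H, 1 bond to O → oxidation state 0.
After: C2 has 2 bonds to C, 2 bonds to O → oxidation state +2.
Δ = +2 − (0) = +2, so this is an oxidation at C2.

+2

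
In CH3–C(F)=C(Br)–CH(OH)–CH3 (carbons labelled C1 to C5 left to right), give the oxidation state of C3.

+1

C3 has a double bond to C (2×0 = 0), one bond to C (0), one bond to Br (+1).
Oxidation state = 0 + 0 + 1 = +1.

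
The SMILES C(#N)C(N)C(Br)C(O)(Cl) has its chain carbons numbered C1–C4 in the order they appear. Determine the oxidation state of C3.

Assign +1 per bond to O/N/halogen, −1 per bond to H or an electropositive element, and 0 per bond to carbon.
C3 has one bond to C (0), one bond to C (0), one bond to Br (+1), one bond to H (-1).
Oxidation state = 0 + 0 + 1 − 1 = 0.

0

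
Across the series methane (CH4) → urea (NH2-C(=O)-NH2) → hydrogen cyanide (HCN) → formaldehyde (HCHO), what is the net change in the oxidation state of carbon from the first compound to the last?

Carbon oxidation states along the series — methane: -4, urea: +4, hydrogen cyanide: +2, formaldehyde: 0.
Net change = 0 − (-4) = +4.

+4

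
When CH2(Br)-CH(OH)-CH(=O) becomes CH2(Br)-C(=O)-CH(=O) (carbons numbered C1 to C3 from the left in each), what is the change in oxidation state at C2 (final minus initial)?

Before: C2 has 2 bonds to C, 1 bond to H, 1 bond to O → oxidation state 0.
After: C2 has 2 bonds to C, 2 bonds to O → oxidation state +2.
Δ = +2 − (0) = +2, so this is an oxidation at C2.

+2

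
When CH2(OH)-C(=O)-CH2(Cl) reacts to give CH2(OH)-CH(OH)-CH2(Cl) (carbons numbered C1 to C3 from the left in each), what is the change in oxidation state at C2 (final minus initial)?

-2

Before: C2 has 2 bonds to C, 2 bonds to O → oxidation state +2.
After: C2 has 2 bonds to C, 1 bond to H, 1 bond to O → oxidation state 0.
Δ = 0 − (+2) = -2, so this is a reduction at C2.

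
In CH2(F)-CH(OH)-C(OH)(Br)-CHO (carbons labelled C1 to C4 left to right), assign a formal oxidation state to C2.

C2 has one bond to C (0), one bond to C (0), one bond to O (+1), one bond to H (-1).
Oxidation state = 0 + 0 + 1 − 1 = 0.

0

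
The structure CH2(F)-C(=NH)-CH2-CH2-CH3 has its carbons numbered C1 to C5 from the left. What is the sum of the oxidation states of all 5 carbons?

Tallying each carbon's bonds:
C1: 1C, 2H, 1F → 0 − 2 + 1 = -1
C2: 2C, 2N → 0 + 2 = +2
C3: 2C, 2H → 0 − 2 = -2
C4: 2C, 2H → 0 − 2 = -2
C5: 1C, 3H → 0 − 3 = -3
Sum = -1 + 2 − 2 − 2 − 3 = -6.

-6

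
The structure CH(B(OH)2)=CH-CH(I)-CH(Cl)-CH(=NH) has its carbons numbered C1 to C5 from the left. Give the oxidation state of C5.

Count +1 for every bond to an atom more electronegative than carbon and −1 for every bond to one less electronegative; C–C bonds are 0.
C5 has one bond to C (0), one bond to H (-1), a double bond to N (2×+1 = +2).
Oxidation state = 0 − 1 + 2 = +1.

+1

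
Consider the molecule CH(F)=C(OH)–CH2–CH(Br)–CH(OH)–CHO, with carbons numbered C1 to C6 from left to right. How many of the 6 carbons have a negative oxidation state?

Tallying each carbon's bonds:
C1: 2C, 1H, 1F → 0 − 1 + 1 = 0
C2: 3C, 1O → 0 + 1 = +1
C3: 2C, 2H → 0 − 2 = -2
C4: 2C, 1H, 1Br → 0 − 1 + 1 = 0
C5: 2C, 1H, 1O → 0 − 1 + 1 = 0
C6: 1C, 1H, 2O → 0 − 1 + 2 = +1
1 carbon (C3) meets the condition.

1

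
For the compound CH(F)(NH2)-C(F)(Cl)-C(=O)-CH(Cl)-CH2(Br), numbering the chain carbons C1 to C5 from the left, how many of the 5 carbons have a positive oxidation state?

Assign +1 per bond to O/N/halogen, −1 per bond to H or an electropositive element, and 0 per bond to carbon. Tallying each carbon:
C1: 1C, 1H, 1N, 1F → 0 − 1 + 1 + 1 = +1
C2: 2C, 1F, 1Cl → 0 + 1 + 1 = +2
C3: 2C, 2O → 0 + 2 = +2
C4: 2C, 1H, 1Cl → 0 − 1 + 1 = 0
C5: 1C, 2H, 1Br → 0 − 2 + 1 = -1
3 carbons (C1, C2, C3) meet the condition.

3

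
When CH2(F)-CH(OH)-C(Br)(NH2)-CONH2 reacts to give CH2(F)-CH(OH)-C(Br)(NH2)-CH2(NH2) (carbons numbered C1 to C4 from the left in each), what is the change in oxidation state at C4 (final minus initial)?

Before: C4 has 1 bond to C, 2 bonds to O, 1 bond to N → oxidation state +3.
After: C4 has 1 bond to C, 2 bonds to H, 1 bond to N → oxidation state -1.
Δ = -1 − (+3) = -4, so this is a reduction at C4.

-4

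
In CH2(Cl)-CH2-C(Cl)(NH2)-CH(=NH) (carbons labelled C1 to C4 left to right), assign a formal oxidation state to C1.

-1

Assign +1 per bond to O/N/halogen, −1 per bond to H or an electropositive element, and 0 per bond to carbon.
C1 has one bond to C (0), one bond to H (-1), one bond to H (-1), one bond to Cl (+1).
Oxidation state = 0 − 1 − 1 + 1 = -1.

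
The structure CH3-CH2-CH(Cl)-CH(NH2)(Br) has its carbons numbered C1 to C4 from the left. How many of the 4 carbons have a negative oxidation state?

Tallying each carbon's bonds:
C1: 1C, 3H → 0 − 3 = -3
C2: 2C, 2H → 0 − 2 = -2
C3: 2C, 1H, 1Cl → 0 − 1 + 1 = 0
C4: 1C, 1H, 1N, 1Br → 0 − 1 + 1 + 1 = +1
2 carbons (C1, C2) meet the condition.

2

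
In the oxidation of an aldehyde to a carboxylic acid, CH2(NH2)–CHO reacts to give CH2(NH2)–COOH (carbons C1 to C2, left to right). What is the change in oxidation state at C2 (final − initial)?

+2

Before: C2 has 1 bond to C, 1 bond to H, 2 bonds to O → oxidation state +1.
After: C2 has 1 bond to C, 3 bonds to O → oxidation state +3.
Δ = +3 − (+1) = +2, so this is an oxidation at C2.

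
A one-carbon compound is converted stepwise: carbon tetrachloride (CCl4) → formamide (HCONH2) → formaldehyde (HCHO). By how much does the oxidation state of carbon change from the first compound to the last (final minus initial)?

-4

Carbon oxidation states along the series — carbon tetrachloride: +4, formamide: +2, formaldehyde: 0.
Net change = 0 − (+4) = -4.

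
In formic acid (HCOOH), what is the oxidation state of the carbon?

+2

The carbon has one bond to H (-1), a double bond to O (2×+1 = +2), one bond to O (+1).
Oxidation state = -1 + 2 + 1 = +2.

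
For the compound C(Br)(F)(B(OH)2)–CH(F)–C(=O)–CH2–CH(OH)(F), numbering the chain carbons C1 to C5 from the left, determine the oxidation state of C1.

+1

Count +1 for every bond to an atom more electronegative than carbon and −1 for every bond to one less electronegative; C–C bonds are 0.
C1 has one bond to C (0), one bond to Br (+1), one bond to F (+1), one bond to B (-1).
Oxidation state = 0 + 1 + 1 − 1 = +1.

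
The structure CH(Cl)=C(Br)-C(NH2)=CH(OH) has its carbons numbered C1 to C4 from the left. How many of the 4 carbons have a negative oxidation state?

0

Bonds to more-electronegative neighbours contribute +1 each, bonds to H or metals contribute −1 each, and C–C bonds contribute 0. Tallying each carbon:
C1: 2C, 1H, 1Cl → 0 − 1 + 1 = 0
C2: 3C, 1Br → 0 + 1 = +1
C3: 3C, 1N → 0 + 1 = +1
C4: 2C, 1H, 1O → 0 − 1 + 1 = 0
0 carbons meet the condition.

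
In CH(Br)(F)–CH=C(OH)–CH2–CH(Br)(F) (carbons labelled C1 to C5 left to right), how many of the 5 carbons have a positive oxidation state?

3

Tallying each carbon's bonds:
C1: 1C, 1H, 1F, 1Br → 0 − 1 + 1 + 1 = +1
C2: 3C, 1H → 0 − 1 = -1
C3: 3C, 1O → 0 + 1 = +1
C4: 2C, 2H → 0 − 2 = -2
C5: 1C, 1H, 1F, 1Br → 0 − 1 + 1 + 1 = +1
3 carbons (C1, C3, C5) meet the condition.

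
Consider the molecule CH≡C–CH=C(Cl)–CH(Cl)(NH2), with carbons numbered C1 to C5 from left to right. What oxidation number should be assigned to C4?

+1

Assign +1 per bond to O/N/halogen, −1 per bond to H or an electropositive element, and 0 per bond to carbon.
C4 has a double bond to C (2×0 = 0), one bond to C (0), one bond to Cl (+1).
Oxidation state = 0 + 0 + 1 = +1.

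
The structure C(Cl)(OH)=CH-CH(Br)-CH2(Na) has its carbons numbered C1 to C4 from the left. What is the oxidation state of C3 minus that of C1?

C3: 2C, 1H, 1Br → 0 − 1 + 1 = 0
C1: 2C, 1O, 1Cl → 0 + 1 + 1 = +2
Difference: 0 − (+2) = -2.

-2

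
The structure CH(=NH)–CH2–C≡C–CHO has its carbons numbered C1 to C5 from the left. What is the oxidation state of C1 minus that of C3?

C1: 1C, 1H, 2N → 0 − 1 + 2 = +1
C3: 4C → 0 = 0
Difference: +1 − (0) = +1.

+1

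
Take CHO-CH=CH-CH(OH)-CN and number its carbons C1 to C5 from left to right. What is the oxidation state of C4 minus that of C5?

C4: 2C, 1H, 1O → 0 − 1 + 1 = 0
C5: 1C, 3N → 0 + 3 = +3
Difference: 0 − (+3) = -3.

-3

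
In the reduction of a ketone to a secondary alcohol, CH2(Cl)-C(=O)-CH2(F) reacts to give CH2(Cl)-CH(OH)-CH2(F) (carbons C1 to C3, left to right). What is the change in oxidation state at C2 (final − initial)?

Before: C2 has 2 bonds to C, 2 bonds to O → oxidation state +2.
After: C2 has 2 bonds to C, 1 bond to H, 1 bond to O → oxidation state 0.
Δ = 0 − (+2) = -2, so this is a reduction at C2.

-2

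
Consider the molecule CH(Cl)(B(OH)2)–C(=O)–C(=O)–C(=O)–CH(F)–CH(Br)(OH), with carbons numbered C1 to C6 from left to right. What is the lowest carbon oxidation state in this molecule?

Tallying each carbon's bonds:
C1: 1C, 1H, 1Cl, 1B → 0 − 1 + 1 − 1 = -1
C2: 2C, 2O → 0 + 2 = +2
C3: 2C, 2O → 0 + 2 = +2
C4: 2C, 2O → 0 + 2 = +2
C5: 2C, 1H, 1F → 0 − 1 + 1 = 0
C6: 1C, 1H, 1O, 1Br → 0 − 1 + 1 + 1 = +1
The lowest value is -1.

-1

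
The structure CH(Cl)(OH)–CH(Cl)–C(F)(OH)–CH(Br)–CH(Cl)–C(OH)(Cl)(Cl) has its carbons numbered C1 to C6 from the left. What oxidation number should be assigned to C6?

Bonds to more-electronegative neighbours contribute +1 each, bonds to H or metals contribute −1 each, and C–C bonds contribute 0.
C6 has one bond to C (0), one bond to O (+1), one bond to Cl (+1), one bond to Cl (+1).
Oxidation state = 0 + 1 + 1 + 1 = +3.

+3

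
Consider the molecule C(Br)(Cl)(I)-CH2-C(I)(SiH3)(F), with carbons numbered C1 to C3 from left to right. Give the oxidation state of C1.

+3

Count +1 for every bond to an atom more electronegative than carbon and −1 for every bond to one less electronegative; C–C bonds are 0.
C1 has one bond to C (0), one bond to Br (+1), one bond to Cl (+1), one bond to I (+1).
Oxidation state = 0 + 1 + 1 + 1 = +3.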